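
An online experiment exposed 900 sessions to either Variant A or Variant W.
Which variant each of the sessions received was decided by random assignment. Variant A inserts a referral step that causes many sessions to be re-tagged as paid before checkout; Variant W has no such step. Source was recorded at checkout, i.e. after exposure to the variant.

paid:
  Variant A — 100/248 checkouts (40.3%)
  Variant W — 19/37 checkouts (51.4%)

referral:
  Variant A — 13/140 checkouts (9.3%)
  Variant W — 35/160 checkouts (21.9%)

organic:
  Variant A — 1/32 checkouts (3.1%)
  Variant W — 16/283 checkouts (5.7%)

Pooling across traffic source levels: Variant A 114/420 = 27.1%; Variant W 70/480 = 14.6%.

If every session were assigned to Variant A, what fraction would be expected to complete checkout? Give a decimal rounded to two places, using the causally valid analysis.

Traffic source is downstream of the variant. One should not condition on a consequence of treatment, so the overall rates are the right comparison.
So P(outcome | do(Variant A)) is just the pooled rate for Variant A: 114/420 = 0.271.

0.27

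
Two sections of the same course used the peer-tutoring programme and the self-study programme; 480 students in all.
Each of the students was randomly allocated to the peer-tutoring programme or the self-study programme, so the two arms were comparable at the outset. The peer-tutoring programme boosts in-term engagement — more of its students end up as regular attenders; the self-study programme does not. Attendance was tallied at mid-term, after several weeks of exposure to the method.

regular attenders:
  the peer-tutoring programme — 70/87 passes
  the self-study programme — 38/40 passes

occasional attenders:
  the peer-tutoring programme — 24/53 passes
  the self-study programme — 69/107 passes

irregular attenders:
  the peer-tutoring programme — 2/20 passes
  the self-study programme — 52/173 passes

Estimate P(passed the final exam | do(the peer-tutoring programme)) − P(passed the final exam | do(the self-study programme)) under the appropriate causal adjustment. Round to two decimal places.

+0.10

The stratified and pooled comparisons disagree (the self-study programme wins within each mid-term attendance; the peer-tutoring programme wins overall), so the answer turns on the causal role of mid-term attendance.
Stratifying would compare teaching methods among students the teaching methods themselves sorted into mid-term attendance groups — a form of selection on an intermediate. The unconditioned pooled rates give the total causal effect.
The causal difference is the pooled difference: 0.600 − 0.497 = +0.103.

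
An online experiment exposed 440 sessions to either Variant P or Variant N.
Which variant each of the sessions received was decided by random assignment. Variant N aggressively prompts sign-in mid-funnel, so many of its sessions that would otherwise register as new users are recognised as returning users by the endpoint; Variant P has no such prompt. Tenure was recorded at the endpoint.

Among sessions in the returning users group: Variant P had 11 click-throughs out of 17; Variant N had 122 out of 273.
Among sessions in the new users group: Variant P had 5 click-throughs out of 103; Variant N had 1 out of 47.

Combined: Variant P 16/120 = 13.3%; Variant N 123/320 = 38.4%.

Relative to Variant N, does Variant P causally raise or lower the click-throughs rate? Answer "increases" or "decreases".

decreases

Stratifying would compare variants among sessions the variants themselves sorted into user tenure groups — a form of selection on an intermediate. The unconditioned pooled rates give the total causal effect.
Pooled: Variant P 13.3% vs Variant N 38.4%; Variant N is higher overall.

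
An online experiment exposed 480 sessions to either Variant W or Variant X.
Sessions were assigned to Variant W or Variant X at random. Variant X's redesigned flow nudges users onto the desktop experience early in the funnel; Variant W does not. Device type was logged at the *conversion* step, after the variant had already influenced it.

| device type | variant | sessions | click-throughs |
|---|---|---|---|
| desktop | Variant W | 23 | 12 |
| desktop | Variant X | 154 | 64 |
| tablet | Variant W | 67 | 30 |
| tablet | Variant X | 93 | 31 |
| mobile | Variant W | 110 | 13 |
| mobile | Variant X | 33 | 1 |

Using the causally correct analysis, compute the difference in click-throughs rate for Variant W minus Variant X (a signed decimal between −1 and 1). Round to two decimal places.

-0.07

Device type is downstream of the variant. One should not condition on a consequence of treatment, so the overall rates are the right comparison.
The causal difference is the pooled difference: 0.275 − 0.343 = -0.068.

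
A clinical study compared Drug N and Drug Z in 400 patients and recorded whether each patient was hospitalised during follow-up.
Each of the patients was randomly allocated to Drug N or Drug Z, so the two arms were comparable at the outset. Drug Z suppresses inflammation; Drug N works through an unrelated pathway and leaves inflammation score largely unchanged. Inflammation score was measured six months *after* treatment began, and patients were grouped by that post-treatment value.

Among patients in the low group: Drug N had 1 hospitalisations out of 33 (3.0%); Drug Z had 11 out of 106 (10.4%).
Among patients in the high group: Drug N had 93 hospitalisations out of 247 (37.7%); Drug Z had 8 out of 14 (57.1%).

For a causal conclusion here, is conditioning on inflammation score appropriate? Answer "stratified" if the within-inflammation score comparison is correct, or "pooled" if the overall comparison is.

The inflammation score-specific comparison favours Drug N throughout, but the pooled figures favour Drug Z. The question is whether to condition on inflammation score.
Inflammation score here is a post-treatment variable shaped by the drug; conditioning on it would introduce bias rather than remove it. The overall comparison is the causal one.
Pooled: Drug N 33.6% vs Drug Z 15.8%; Drug Z is lower overall.

pooled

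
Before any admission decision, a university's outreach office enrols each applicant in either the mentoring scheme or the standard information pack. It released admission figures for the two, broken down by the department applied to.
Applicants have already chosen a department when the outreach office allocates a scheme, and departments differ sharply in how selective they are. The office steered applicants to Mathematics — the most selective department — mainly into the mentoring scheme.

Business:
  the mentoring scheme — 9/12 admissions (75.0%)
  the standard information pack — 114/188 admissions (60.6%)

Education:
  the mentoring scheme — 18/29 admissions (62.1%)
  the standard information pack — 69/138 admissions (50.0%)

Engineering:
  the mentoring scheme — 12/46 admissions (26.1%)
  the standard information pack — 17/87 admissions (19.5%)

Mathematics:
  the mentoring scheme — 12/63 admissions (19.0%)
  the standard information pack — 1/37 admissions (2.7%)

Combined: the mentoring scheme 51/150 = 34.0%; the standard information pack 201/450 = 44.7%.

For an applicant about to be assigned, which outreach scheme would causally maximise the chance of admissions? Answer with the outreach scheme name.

the mentoring scheme

Within every department level the mentoring scheme has the higher rate, yet pooled the standard information pack does — Simpson's reversal.
Department is set before the outreach scheme has any effect — it is not caused by the outreach scheme — and it independently drives the outcome. That makes it a confounder, so the causal comparison is within department levels.
Within each level — Business: 75.0% vs 60.6%; Education: 62.1% vs 50.0%; Engineering: 26.1% vs 19.5%; Mathematics: 19.0% vs 2.7% — the mentoring scheme is higher every time.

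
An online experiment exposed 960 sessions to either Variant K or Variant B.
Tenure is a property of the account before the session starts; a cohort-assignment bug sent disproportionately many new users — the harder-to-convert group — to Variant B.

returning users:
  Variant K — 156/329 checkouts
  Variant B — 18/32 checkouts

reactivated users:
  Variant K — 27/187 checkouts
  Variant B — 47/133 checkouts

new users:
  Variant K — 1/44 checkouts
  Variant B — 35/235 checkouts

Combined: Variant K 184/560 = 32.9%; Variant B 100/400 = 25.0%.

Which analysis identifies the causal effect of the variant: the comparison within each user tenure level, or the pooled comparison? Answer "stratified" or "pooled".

Within every user tenure level Variant B has the higher rate, yet pooled Variant K does — Simpson's reversal.
Here user tenure is a common cause — it drives both which variant a case falls under and the outcome. The crude comparison mixes populations; the stratum-specific rates are the causally relevant ones.
Within each level — returning users: 47.4% vs 56.2%; reactivated users: 14.4% vs 35.3%; new users: 2.3% vs 14.9% — Variant B is higher every time.

stratified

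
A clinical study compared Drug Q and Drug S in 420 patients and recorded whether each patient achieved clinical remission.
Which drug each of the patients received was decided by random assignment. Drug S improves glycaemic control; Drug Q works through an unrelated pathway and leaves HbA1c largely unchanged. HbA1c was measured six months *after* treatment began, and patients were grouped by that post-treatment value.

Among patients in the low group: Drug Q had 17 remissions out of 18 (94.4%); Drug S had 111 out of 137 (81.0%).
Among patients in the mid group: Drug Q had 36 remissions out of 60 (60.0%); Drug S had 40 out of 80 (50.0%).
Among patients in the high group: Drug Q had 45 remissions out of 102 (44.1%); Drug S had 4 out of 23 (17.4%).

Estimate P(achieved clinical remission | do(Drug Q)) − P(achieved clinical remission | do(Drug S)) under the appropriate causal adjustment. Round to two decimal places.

HbA1c is recorded after the drug and is itself shifted by it — it sits on the causal path from drug to outcome. Conditioning on a mediator would strip out part of the effect we want; the pooled comparison gives the total causal effect.
The causal difference is the pooled difference: 0.544 − 0.646 = -0.101.

-0.10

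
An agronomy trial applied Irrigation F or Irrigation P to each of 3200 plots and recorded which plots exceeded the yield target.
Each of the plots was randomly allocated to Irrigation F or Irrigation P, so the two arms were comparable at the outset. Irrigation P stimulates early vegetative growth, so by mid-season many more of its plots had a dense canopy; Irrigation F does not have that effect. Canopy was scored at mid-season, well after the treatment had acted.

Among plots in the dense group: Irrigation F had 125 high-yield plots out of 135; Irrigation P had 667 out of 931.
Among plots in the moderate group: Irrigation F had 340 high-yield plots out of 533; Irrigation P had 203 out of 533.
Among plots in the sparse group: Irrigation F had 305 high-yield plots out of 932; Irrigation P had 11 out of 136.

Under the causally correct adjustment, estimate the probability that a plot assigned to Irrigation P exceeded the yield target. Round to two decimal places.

0.55

Mid-season canopy here is a post-treatment variable shaped by the irrigation; conditioning on it would introduce bias rather than remove it. The overall comparison is the causal one.
So P(outcome | do(Irrigation P)) is just the pooled rate for Irrigation P: 881/1600 = 0.551.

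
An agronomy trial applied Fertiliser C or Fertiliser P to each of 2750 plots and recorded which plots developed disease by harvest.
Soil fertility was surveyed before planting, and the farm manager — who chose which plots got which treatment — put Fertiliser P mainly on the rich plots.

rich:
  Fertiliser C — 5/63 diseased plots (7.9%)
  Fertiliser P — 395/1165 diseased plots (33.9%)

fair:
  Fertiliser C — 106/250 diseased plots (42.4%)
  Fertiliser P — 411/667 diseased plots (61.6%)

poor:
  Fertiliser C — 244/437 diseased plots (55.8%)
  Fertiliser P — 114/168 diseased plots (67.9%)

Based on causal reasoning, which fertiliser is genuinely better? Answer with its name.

The stratified and pooled comparisons disagree (Fertiliser C wins within each soil fertility; Fertiliser P wins overall), so the answer turns on the causal role of soil fertility.
Soil fertility is set before the fertiliser has any effect — it is not caused by the fertiliser — and it independently drives the outcome. That makes it a confounder, so the causal comparison is within soil fertility levels.
Within each level — rich: 7.9% vs 33.9%; fair: 42.4% vs 61.6%; poor: 55.8% vs 67.9% — Fertiliser C is lower every time.

Fertiliser C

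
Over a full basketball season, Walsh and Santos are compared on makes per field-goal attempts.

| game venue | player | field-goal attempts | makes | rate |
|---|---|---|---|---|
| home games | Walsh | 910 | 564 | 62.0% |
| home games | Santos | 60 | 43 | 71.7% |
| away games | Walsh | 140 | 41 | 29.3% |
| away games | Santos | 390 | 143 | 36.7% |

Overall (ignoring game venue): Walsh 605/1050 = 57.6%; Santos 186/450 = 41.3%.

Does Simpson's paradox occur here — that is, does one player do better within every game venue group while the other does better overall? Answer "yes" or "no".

yes

Within each game venue level (home games 62.0% vs 71.7%; away games 29.3% vs 36.7%), Santos has the higher rate every time. Pooled: 57.6% vs 41.3% — Walsh has the higher rate overall. The two comparisons disagree.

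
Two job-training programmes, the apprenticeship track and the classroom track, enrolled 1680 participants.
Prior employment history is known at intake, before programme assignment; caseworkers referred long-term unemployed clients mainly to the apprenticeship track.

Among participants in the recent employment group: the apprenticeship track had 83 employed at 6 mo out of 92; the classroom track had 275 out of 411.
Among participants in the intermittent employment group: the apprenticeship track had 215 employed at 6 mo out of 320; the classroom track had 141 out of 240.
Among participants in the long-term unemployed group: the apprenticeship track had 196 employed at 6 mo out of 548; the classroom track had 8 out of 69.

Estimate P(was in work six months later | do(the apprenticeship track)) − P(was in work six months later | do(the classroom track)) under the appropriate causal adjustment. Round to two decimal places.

the apprenticeship track is higher inside every prior employment history stratum but the classroom track is higher in aggregate. Whether to stratify depends on how prior employment history relates to the programme.
Here prior employment history is a common cause — it drives both which programme a case falls under and the outcome. The crude comparison mixes populations; the stratum-specific rates are the causally relevant ones.
Adjusting over the population distribution of prior employment history: 0.299·(0.902−0.669) + 0.333·(0.672−0.588) + 0.367·(0.358−0.116) = +0.187.

+0.19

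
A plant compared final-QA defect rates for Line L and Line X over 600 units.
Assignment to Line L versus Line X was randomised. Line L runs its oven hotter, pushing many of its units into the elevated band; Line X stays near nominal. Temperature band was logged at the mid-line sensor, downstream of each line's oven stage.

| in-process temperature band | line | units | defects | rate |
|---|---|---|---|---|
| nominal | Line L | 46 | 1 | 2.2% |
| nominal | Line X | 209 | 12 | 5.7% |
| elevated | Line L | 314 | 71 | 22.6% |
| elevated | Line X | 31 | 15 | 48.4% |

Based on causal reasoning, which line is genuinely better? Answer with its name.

Line X

Because the line influences in-process temperature band, in-process temperature band is a post-treatment mediator, not a confounder. Stratifying on it would bias the estimate; the causal effect is the crude pooled difference.
Pooled: Line L 20.0% vs Line X 11.2%; Line X is lower overall.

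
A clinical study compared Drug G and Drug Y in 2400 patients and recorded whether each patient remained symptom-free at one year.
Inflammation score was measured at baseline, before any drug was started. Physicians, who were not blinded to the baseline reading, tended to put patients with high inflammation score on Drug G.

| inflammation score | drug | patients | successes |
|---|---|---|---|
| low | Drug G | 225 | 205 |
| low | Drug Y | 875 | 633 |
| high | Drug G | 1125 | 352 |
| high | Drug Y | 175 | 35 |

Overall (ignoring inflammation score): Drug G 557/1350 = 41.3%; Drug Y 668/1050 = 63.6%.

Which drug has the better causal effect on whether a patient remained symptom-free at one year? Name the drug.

Inflammation score satisfies the back-door criterion: it is not a descendant of the drug, and it blocks the spurious path from drug to outcome. Adjusting for it (i.e., using the within-inflammation score rates) gives the causal effect.
Within each level — low: 91.1% vs 72.3%; high: 31.3% vs 20.0% — Drug G is higher every time.

Drug G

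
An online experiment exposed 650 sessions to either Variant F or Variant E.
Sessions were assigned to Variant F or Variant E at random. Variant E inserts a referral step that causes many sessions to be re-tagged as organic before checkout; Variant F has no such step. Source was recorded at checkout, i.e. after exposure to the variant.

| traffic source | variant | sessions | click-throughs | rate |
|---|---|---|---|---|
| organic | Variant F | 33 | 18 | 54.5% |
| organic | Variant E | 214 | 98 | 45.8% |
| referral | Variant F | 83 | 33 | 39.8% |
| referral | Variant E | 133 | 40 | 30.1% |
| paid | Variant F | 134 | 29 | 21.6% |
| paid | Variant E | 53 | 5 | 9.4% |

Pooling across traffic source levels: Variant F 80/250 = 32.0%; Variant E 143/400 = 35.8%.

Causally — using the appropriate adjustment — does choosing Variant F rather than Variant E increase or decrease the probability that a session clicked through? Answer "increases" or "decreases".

Within every traffic source level Variant F has the higher rate, yet pooled Variant E does — Simpson's reversal.
Stratifying would compare variants among sessions the variants themselves sorted into traffic source groups — a form of selection on an intermediate. The unconditioned pooled rates give the total causal effect.
Pooled: Variant F 32.0% vs Variant E 35.8%; Variant E is higher overall.

decreases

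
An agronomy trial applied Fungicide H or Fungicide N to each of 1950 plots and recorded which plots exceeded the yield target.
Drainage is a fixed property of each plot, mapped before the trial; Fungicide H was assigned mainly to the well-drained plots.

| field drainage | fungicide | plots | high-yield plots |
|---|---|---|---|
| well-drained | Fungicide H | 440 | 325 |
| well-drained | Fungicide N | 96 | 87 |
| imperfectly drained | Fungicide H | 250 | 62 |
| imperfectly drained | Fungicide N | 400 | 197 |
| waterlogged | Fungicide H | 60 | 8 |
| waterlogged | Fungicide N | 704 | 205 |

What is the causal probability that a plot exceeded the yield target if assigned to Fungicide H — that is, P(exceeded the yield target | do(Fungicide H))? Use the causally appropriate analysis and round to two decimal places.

Field drainage differs across fungicides for reasons unrelated to any effect of the fungicide itself, and it separately predicts the outcome — a classic confounder. We must compare within field drainage levels.
Standardising Fungicide H to the population field drainage mix: 0.275·325/440 + 0.333·62/250 + 0.392·8/60 = 0.338.

0.34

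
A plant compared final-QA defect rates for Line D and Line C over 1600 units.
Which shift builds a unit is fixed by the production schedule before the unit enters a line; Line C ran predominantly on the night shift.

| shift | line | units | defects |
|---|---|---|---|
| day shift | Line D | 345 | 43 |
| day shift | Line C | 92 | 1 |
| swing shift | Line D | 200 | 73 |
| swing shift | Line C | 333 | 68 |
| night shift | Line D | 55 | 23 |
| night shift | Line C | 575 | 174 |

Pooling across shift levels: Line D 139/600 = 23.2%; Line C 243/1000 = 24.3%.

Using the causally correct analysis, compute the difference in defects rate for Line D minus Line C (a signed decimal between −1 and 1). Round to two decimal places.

+0.13

Since shift is a pre-existing factor (not a product of the line) and it affects the outcome on its own, it is a confounder. The stratified rates, not the pooled rate, identify the causal effect.
Adjusting over the population distribution of shift: 0.273·(0.125−0.011) + 0.333·(0.365−0.204) + 0.394·(0.418−0.303) = +0.130.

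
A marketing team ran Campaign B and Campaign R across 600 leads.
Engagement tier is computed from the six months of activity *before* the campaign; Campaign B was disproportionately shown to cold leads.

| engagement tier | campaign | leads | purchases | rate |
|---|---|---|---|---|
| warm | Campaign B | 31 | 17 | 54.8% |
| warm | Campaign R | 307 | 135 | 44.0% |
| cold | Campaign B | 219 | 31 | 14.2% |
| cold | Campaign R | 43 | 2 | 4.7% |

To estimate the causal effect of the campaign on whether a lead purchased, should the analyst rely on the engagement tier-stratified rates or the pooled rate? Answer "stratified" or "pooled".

The engagement tier-specific comparison favours Campaign B throughout, but the pooled figures favour Campaign R. The question is whether to condition on engagement tier.
Engagement tier satisfies the back-door criterion: it is not a descendant of the campaign, and it blocks the spurious path from campaign to outcome. Adjusting for it (i.e., using the within-engagement tier rates) gives the causal effect.
Within each level — warm: 54.8% vs 44.0%; cold: 14.2% vs 4.7% — Campaign B is higher every time.

stratified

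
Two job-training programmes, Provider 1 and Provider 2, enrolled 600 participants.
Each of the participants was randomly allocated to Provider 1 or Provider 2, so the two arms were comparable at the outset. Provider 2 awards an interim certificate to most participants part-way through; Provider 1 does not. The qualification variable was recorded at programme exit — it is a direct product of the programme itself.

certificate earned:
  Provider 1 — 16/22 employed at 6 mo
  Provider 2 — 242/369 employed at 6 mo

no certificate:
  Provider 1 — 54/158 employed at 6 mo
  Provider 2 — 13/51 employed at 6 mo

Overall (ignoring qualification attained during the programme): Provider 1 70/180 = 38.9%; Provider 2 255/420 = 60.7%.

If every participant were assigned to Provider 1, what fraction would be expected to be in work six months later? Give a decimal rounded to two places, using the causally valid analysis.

0.39

The stratified and pooled comparisons disagree (Provider 1 wins within each qualification attained during the programme; Provider 2 wins overall), so the answer turns on the causal role of qualification attained during the programme.
Qualification attained during the programme lies on the pathway programme → qualification attained during the programme → outcome, so adjusting for it blocks the indirect effect. For the total causal effect of programme, use the unadjusted pooled rates.
So P(outcome | do(Provider 1)) is just the pooled rate for Provider 1: 70/180 = 0.389.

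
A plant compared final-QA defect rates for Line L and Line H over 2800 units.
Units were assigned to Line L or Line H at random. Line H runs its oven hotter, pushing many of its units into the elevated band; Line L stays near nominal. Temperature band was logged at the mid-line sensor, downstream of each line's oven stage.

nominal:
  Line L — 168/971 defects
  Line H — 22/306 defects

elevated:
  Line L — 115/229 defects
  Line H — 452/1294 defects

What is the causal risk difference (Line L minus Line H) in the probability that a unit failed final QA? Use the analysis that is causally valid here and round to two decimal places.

-0.06

Line H is lower inside every in-process temperature band stratum but Line L is lower in aggregate. Whether to stratify depends on how in-process temperature band relates to the line.
The distribution of in-process temperature band is itself part of what the line does — it is an intermediate outcome. Holding it fixed would remove that part of the effect; the total effect is the pooled difference.
The causal difference is the pooled difference: 0.236 − 0.296 = -0.060.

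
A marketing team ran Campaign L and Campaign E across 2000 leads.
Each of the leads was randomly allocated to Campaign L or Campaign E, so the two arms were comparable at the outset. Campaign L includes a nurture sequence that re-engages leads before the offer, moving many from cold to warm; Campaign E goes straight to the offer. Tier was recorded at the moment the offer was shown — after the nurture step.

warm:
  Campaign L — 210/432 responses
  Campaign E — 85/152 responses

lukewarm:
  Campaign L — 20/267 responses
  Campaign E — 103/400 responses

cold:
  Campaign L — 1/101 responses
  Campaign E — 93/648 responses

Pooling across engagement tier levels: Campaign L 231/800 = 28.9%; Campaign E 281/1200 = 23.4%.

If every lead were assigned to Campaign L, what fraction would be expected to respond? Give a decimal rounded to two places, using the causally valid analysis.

0.29

Engagement tier lies on the pathway campaign → engagement tier → outcome, so adjusting for it blocks the indirect effect. For the total causal effect of campaign, use the unadjusted pooled rates.
So P(outcome | do(Campaign L)) is just the pooled rate for Campaign L: 231/800 = 0.289.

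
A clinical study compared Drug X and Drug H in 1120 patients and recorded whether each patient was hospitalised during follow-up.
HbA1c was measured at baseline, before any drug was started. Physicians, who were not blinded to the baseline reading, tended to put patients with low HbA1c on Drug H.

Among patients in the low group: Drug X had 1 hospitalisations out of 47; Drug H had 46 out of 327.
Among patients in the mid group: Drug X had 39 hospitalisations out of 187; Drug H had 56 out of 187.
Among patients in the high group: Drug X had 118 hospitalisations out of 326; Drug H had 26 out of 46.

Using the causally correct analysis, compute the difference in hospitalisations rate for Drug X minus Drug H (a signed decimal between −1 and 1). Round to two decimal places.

HbA1c satisfies the back-door criterion: it is not a descendant of the drug, and it blocks the spurious path from drug to outcome. Adjusting for it (i.e., using the within-HbA1c rates) gives the causal effect.
Adjusting over the population distribution of HbA1c: 0.334·(0.021−0.141) + 0.334·(0.209−0.299) + 0.332·(0.362−0.565) = -0.138.

-0.14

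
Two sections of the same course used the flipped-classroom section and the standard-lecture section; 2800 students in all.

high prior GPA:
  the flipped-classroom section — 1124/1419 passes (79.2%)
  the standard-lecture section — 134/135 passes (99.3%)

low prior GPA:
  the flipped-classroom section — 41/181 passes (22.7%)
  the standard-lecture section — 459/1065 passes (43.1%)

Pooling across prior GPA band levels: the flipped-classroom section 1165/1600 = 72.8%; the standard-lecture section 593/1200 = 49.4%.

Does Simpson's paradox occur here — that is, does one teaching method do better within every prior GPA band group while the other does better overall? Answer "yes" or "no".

Within each prior GPA band level (high prior GPA 79.2% vs 99.3%; low prior GPA 22.7% vs 43.1%), the standard-lecture section has the higher rate every time. Pooled: 72.8% vs 49.4% — the flipped-classroom section has the higher rate overall. The two comparisons disagree.

yes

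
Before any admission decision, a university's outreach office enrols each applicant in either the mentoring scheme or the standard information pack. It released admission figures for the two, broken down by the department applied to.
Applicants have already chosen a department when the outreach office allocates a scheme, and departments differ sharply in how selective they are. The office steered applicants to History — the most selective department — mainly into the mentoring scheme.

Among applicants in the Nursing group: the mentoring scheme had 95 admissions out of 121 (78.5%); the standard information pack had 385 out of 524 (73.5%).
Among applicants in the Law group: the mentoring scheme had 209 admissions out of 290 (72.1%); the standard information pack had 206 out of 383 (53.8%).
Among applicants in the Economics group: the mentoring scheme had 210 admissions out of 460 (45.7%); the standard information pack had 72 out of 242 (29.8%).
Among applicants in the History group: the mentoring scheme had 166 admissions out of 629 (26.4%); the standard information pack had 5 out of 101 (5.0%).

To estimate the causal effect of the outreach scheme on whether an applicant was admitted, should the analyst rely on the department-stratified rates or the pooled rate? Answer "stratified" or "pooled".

stratified

The imbalance in department arose from how applicants were allocated, not from anything the outreach scheme did; and department independently affects the outcome. The pooled gap is confounded — condition on department.
Within each level — Nursing: 78.5% vs 73.5%; Law: 72.1% vs 53.8%; Economics: 45.7% vs 29.8%; History: 26.4% vs 5.0% — the mentoring scheme is higher every time.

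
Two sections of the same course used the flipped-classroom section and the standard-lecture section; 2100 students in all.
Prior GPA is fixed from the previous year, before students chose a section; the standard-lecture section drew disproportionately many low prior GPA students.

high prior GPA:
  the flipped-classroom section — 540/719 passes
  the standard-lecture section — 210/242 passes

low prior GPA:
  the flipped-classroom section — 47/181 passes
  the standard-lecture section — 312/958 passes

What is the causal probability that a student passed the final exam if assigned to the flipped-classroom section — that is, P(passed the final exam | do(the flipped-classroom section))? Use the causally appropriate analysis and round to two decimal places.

The imbalance in prior GPA band arose from how students were allocated, not from anything the teaching method did; and prior GPA band independently affects the outcome. The pooled gap is confounded — condition on prior GPA band.
Standardising the flipped-classroom section to the population prior GPA band mix: 0.458·540/719 + 0.542·47/181 = 0.485.

0.48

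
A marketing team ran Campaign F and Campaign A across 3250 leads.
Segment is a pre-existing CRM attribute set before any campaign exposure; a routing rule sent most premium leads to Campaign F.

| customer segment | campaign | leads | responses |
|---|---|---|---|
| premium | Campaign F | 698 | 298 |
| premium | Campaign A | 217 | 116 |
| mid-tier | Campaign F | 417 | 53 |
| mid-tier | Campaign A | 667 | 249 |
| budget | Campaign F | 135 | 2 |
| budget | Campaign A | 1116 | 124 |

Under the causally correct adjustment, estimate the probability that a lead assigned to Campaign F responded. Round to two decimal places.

0.17

Campaign A is higher inside every customer segment stratum but Campaign F is higher in aggregate. Whether to stratify depends on how customer segment relates to the campaign.
Nothing the campaign does changes customer segment; the imbalance is an allocation artefact. With customer segment also predicting the outcome, the pooled figure is confounded, and the within-stratum comparison is the causal one.
Standardising Campaign F to the population customer segment mix: 0.282·298/698 + 0.334·53/417 + 0.385·2/135 = 0.168.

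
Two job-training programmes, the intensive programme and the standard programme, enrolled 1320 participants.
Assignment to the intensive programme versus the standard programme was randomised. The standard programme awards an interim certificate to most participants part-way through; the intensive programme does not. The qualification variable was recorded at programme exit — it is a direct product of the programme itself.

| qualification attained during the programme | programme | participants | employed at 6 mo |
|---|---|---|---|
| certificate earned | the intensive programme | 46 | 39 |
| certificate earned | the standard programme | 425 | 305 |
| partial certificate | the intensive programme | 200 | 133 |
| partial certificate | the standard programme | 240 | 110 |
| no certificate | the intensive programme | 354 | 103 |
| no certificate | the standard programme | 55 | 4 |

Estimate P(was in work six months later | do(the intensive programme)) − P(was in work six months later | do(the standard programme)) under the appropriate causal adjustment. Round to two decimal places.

Because the programme influences qualification attained during the programme, qualification attained during the programme is a post-treatment mediator, not a confounder. Stratifying on it would bias the estimate; the causal effect is the crude pooled difference.
The causal difference is the pooled difference: 0.458 − 0.582 = -0.124.

-0.12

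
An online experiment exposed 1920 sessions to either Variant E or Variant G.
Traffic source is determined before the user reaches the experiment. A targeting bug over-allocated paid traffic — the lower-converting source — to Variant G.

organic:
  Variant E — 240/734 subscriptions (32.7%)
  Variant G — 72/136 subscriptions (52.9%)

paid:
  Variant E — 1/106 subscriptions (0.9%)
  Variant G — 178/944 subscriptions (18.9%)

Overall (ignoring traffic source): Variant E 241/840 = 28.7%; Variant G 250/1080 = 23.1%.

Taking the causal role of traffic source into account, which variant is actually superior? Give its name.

Variant G

Nothing the variant does changes traffic source; the imbalance is an allocation artefact. With traffic source also predicting the outcome, the pooled figure is confounded, and the within-stratum comparison is the causal one.
Within each level — organic: 32.7% vs 52.9%; paid: 0.9% vs 18.9% — Variant G is higher every time.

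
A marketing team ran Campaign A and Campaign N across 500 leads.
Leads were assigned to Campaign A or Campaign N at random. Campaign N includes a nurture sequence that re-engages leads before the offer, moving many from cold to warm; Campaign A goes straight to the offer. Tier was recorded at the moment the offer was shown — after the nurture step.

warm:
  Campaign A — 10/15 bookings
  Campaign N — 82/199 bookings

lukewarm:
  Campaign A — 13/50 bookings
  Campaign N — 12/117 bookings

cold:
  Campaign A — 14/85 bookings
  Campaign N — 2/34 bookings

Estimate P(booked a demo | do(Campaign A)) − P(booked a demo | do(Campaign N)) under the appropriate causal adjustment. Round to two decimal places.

Because the campaign influences engagement tier, engagement tier is a post-treatment mediator, not a confounder. Stratifying on it would bias the estimate; the causal effect is the crude pooled difference.
The causal difference is the pooled difference: 0.247 − 0.274 = -0.028.

-0.03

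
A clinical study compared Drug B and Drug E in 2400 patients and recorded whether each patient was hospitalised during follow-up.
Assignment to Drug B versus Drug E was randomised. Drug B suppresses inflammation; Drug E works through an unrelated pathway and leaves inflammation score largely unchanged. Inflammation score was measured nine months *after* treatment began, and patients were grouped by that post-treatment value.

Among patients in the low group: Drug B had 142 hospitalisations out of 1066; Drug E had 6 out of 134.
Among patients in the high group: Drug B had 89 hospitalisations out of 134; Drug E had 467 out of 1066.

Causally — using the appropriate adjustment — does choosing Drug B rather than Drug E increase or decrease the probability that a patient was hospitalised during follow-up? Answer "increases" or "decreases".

decreases

Inflammation score here is a post-treatment variable shaped by the drug; conditioning on it would introduce bias rather than remove it. The overall comparison is the causal one.
Pooled: Drug B 19.2% vs Drug E 39.4%; Drug B is lower overall.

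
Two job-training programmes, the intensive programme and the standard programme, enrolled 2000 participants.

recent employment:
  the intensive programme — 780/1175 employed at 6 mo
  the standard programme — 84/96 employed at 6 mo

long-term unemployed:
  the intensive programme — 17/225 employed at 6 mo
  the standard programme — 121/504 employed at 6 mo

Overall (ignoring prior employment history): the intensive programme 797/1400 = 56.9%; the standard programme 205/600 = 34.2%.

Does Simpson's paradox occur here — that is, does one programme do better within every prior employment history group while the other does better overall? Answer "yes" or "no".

Within each prior employment history level (recent employment 66.4% vs 87.5%; long-term unemployed 7.6% vs 24.0%), the standard programme has the higher rate every time. Pooled: 56.9% vs 34.2% — the intensive programme has the higher rate overall. The two comparisons disagree.

yes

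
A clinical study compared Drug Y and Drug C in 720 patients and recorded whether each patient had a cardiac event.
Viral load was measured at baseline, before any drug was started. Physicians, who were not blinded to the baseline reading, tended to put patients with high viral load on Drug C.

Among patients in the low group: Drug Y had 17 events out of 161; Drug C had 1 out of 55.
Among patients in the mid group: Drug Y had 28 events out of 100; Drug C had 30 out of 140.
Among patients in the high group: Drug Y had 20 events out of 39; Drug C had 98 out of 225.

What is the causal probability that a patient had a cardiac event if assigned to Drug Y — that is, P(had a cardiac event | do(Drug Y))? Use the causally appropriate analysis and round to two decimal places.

0.31

Viral load satisfies the back-door criterion: it is not a descendant of the drug, and it blocks the spurious path from drug to outcome. Adjusting for it (i.e., using the within-viral load rates) gives the causal effect.
Standardising Drug Y to the population viral load mix: 0.300·17/161 + 0.333·28/100 + 0.367·20/39 = 0.313.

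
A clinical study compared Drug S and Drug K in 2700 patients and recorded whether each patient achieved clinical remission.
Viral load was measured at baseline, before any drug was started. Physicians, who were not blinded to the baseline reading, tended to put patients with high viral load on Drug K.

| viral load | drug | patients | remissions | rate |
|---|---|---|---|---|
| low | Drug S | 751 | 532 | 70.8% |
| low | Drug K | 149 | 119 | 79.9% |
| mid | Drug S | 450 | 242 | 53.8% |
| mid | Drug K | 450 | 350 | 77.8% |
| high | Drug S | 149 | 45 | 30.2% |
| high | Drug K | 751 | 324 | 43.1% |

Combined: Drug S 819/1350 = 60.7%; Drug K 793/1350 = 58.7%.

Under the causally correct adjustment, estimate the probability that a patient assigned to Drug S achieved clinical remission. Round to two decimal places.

Within every viral load level Drug K has the higher rate, yet pooled Drug S does — Simpson's reversal.
Viral load differs across drugs for reasons unrelated to any effect of the drug itself, and it separately predicts the outcome — a classic confounder. We must compare within viral load levels.
Standardising Drug S to the population viral load mix: 0.333·532/751 + 0.333·242/450 + 0.333·45/149 = 0.516.

0.52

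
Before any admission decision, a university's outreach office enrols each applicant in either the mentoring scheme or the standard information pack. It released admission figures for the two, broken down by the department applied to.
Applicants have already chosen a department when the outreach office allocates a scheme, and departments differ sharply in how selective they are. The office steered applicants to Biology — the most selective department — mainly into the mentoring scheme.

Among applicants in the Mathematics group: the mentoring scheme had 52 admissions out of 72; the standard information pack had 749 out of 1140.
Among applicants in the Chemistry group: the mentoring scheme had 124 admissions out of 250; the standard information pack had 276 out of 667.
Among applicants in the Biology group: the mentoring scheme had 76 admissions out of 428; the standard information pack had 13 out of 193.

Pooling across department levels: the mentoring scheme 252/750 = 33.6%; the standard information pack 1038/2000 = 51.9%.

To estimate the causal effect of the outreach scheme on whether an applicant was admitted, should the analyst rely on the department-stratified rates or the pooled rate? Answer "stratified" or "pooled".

stratified

Nothing the outreach scheme does changes department; the imbalance is an allocation artefact. With department also predicting the outcome, the pooled figure is confounded, and the within-stratum comparison is the causal one.
Within each level — Mathematics: 72.2% vs 65.7%; Chemistry: 49.6% vs 41.4%; Biology: 17.8% vs 6.7% — the mentoring scheme is higher every time.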